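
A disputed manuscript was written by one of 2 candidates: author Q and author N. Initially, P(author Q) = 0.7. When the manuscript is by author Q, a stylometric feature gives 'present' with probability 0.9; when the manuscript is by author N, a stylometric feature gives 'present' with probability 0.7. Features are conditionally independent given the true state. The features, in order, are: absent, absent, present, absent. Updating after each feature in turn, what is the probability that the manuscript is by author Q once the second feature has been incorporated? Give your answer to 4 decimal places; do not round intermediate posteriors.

0.2059

After 'absent': P(author Q) = 0.1·0.7000 / (0.1·0.7000 + 0.3·0.3000) ≈ 0.4375
After 'absent': P(author Q) = 0.1·0.4375 / (0.1·0.4375 + 0.3·0.5625) ≈ 0.2059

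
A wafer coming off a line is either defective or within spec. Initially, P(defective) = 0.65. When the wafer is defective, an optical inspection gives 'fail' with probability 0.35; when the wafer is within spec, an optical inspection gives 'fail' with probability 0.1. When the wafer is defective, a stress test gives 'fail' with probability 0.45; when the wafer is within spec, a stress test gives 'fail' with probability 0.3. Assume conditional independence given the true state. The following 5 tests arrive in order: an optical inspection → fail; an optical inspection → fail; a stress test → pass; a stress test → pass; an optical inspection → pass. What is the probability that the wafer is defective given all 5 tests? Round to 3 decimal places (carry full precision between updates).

After an optical inspection='fail': P(defective) = 0.35·0.6500 / (0.35·0.6500 + 0.1·0.3500) ≈ 0.8667
After an optical inspection='fail': P(defective) = 0.35·0.8667 / (0.35·0.8667 + 0.1·0.1333) ≈ 0.9579
After a stress test='pass': P(defective) = 0.55·0.9579 / (0.55·0.9579 + 0.7·0.0421) ≈ 0.9470
After a stress test='pass': P(defective) = 0.55·0.9470 / (0.55·0.9470 + 0.7·0.0530) ≈ 0.9335
After an optical inspection='pass': P(defective) = 0.65·0.9335 / (0.65·0.9335 + 0.9·0.0665) ≈ 0.9103

0.910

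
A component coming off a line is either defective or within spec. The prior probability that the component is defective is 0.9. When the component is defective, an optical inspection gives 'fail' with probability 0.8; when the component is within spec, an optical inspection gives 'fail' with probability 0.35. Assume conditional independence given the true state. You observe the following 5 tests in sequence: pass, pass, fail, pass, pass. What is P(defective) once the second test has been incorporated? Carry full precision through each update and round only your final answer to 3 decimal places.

After 'pass': P(defective) = 0.2·0.9000 / (0.2·0.9000 + 0.65·0.1000) ≈ 0.7347
After 'pass': P(defective) = 0.2·0.7347 / (0.2·0.7347 + 0.65·0.2653) ≈ 0.4601

0.460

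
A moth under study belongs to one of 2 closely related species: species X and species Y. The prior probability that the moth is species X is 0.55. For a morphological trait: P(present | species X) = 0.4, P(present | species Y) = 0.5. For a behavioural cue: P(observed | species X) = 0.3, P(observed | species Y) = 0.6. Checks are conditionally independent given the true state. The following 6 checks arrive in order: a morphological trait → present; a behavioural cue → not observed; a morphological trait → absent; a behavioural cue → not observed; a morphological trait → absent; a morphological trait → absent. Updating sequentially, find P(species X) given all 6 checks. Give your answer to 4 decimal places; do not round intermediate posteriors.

After a morphological trait='present': P(species X) = 0.4·0.5500 / (0.4·0.5500 + 0.5·0.4500) ≈ 0.4944
After a behavioural cue='not observed': P(species X) = 0.7·0.4944 / (0.7·0.4944 + 0.4·0.5056) ≈ 0.6311
After a morphological trait='absent': P(species X) = 0.6·0.6311 / (0.6·0.6311 + 0.5·0.3689) ≈ 0.6725
After a behavioural cue='not observed': P(species X) = 0.7·0.6725 / (0.7·0.6725 + 0.4·0.3275) ≈ 0.7823
After a morphological trait='absent': P(species X) = 0.6·0.7823 / (0.6·0.7823 + 0.5·0.2177) ≈ 0.8117
After a morphological trait='absent': P(species X) = 0.6·0.8117 / (0.6·0.8117 + 0.5·0.1883) ≈ 0.8380

0.8380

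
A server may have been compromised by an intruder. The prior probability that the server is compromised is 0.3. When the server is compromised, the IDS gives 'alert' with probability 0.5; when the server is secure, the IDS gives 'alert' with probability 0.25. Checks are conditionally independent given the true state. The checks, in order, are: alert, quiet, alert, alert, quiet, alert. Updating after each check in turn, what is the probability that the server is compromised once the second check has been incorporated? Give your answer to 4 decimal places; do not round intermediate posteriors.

Apply Bayes' rule sequentially, carrying P(compromised) forward.
After 'alert': P(compromised) = 0.5·0.3000 / (0.5·0.3000 + 0.25·0.7000) ≈ 0.4615
After 'quiet': P(compromised) = 0.5·0.4615 / (0.5·0.4615 + 0.75·0.5385) ≈ 0.3636

0.3636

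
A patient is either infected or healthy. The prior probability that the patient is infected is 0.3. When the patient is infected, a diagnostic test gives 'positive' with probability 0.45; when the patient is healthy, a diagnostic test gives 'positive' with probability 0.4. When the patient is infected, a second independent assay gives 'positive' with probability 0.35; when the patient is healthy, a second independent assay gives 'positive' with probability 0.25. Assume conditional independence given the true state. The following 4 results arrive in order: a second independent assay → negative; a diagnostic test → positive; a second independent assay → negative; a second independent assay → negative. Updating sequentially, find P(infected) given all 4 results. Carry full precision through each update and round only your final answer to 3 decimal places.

0.239

Apply Bayes' rule sequentially, carrying P(infected) forward.
After a second independent assay='negative': P(infected) = 0.65·0.3000 / (0.65·0.3000 + 0.75·0.7000) ≈ 0.2708
After a diagnostic test='positive': P(infected) = 0.45·0.2708 / (0.45·0.2708 + 0.4·0.7292) ≈ 0.2947
After a second independent assay='negative': P(infected) = 0.65·0.2947 / (0.65·0.2947 + 0.75·0.7053) ≈ 0.2659
After a second independent assay='negative': P(infected) = 0.65·0.2659 / (0.65·0.2659 + 0.75·0.7341) ≈ 0.2389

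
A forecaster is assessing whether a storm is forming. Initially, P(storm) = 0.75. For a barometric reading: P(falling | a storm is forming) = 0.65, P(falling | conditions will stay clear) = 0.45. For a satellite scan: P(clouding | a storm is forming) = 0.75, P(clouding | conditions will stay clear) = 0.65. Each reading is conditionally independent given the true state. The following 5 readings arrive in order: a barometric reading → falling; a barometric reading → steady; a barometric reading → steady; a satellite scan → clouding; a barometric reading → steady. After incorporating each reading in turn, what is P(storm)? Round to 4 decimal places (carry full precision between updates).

Each posterior becomes the prior for the next update.
After a barometric reading='falling': P(storm) = 0.65·0.7500 / (0.65·0.7500 + 0.45·0.2500) ≈ 0.8125
After a barometric reading='steady': P(storm) = 0.35·0.8125 / (0.35·0.8125 + 0.55·0.1875) ≈ 0.7339
After a barometric reading='steady': P(storm) = 0.35·0.7339 / (0.35·0.7339 + 0.55·0.2661) ≈ 0.6370
After a satellite scan='clouding': P(storm) = 0.75·0.6370 / (0.75·0.6370 + 0.65·0.3630) ≈ 0.6694
After a barometric reading='steady': P(storm) = 0.35·0.6694 / (0.35·0.6694 + 0.55·0.3306) ≈ 0.5630

0.5630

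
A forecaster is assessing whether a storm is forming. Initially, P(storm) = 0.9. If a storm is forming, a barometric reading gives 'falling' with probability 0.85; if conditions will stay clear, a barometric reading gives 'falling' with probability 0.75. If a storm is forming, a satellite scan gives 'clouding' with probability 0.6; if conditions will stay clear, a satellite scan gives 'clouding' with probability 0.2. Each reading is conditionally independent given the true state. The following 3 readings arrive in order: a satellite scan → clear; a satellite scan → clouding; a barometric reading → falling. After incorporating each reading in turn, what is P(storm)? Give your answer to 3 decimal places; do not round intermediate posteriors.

Each posterior becomes the prior for the next update.
After a satellite scan='clear': P(storm) = 0.4·0.9000 / (0.4·0.9000 + 0.8·0.1000) ≈ 0.8182
After a satellite scan='clouding': P(storm) = 0.6·0.8182 / (0.6·0.8182 + 0.2·0.1818) ≈ 0.9310
After a barometric reading='falling': P(storm) = 0.85·0.9310 / (0.85·0.9310 + 0.75·0.0690) ≈ 0.9387

0.939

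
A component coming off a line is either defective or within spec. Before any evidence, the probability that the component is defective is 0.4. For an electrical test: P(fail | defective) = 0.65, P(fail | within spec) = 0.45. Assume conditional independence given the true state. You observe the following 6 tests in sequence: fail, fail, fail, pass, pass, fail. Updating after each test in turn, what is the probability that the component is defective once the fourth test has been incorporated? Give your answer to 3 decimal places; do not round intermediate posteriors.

0.561

Each posterior becomes the prior for the next update.
After 'fail': P(defective) = 0.65·0.4000 / (0.65·0.4000 + 0.45·0.6000) ≈ 0.4906
After 'fail': P(defective) = 0.65·0.4906 / (0.65·0.4906 + 0.45·0.5094) ≈ 0.5818
After 'fail': P(defective) = 0.65·0.5818 / (0.65·0.5818 + 0.45·0.4182) ≈ 0.6677
After 'pass': P(defective) = 0.35·0.6677 / (0.35·0.6677 + 0.55·0.3323) ≈ 0.5611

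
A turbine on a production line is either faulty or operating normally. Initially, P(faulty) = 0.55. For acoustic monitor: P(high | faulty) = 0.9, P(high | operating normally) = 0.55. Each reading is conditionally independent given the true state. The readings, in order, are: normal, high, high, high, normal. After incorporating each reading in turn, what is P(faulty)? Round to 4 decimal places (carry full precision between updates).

0.2092

After 'normal': P(faulty) = 0.1·0.5500 / (0.1·0.5500 + 0.45·0.4500) ≈ 0.2136
After 'high': P(faulty) = 0.9·0.2136 / (0.9·0.2136 + 0.55·0.7864) ≈ 0.3077
After 'high': P(faulty) = 0.9·0.3077 / (0.9·0.3077 + 0.55·0.6923) ≈ 0.4211
After 'high': P(faulty) = 0.9·0.4211 / (0.9·0.4211 + 0.55·0.5789) ≈ 0.5434
After 'normal': P(faulty) = 0.1·0.5434 / (0.1·0.5434 + 0.45·0.4566) ≈ 0.2092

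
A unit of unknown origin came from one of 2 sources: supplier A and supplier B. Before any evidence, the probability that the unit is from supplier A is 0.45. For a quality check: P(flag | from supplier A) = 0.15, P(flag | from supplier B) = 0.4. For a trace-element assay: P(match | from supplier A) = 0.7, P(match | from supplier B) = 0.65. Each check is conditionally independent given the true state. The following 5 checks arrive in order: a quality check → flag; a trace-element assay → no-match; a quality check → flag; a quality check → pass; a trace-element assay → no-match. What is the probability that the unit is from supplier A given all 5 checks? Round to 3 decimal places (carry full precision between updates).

0.107

After a quality check='flag': P(supplier A) = 0.15·0.4500 / (0.15·0.4500 + 0.4·0.5500) ≈ 0.2348
After a trace-element assay='no-match': P(supplier A) = 0.3·0.2348 / (0.3·0.2348 + 0.35·0.7652) ≈ 0.2082
After a quality check='flag': P(supplier A) = 0.15·0.2082 / (0.15·0.2082 + 0.4·0.7918) ≈ 0.0898
After a quality check='pass': P(supplier A) = 0.85·0.0898 / (0.85·0.0898 + 0.6·0.9102) ≈ 0.1226
After a trace-element assay='no-match': P(supplier A) = 0.3·0.1226 / (0.3·0.1226 + 0.35·0.8774) ≈ 0.1069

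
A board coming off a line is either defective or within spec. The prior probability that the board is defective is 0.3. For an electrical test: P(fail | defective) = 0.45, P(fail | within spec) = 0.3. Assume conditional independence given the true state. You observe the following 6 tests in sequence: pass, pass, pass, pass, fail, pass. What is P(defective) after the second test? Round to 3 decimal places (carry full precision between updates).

After 'pass': P(defective) = 0.55·0.3000 / (0.55·0.3000 + 0.7·0.7000) ≈ 0.2519
After 'pass': P(defective) = 0.55·0.2519 / (0.55·0.2519 + 0.7·0.7481) ≈ 0.2092

0.209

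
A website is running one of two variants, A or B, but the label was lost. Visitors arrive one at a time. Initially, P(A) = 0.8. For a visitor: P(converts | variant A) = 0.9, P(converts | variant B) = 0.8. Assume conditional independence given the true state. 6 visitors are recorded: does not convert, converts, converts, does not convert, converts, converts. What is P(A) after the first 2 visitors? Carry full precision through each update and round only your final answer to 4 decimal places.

0.6923

Each posterior becomes the prior for the next update.
After 'does not convert': P(A) = 0.1·0.8000 / (0.1·0.8000 + 0.2·0.2000) ≈ 0.6667
After 'converts': P(A) = 0.9·0.6667 / (0.9·0.6667 + 0.8·0.3333) ≈ 0.6923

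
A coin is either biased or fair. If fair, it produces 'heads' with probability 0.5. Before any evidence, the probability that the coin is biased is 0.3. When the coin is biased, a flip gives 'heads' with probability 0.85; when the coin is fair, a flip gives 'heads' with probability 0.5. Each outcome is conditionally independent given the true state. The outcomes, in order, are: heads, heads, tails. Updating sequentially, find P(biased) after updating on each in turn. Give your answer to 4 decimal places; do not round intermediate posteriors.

After 'heads': P(biased) = 0.85·0.3000 / (0.85·0.3000 + 0.5·0.7000) ≈ 0.4215
After 'heads': P(biased) = 0.85·0.4215 / (0.85·0.4215 + 0.5·0.5785) ≈ 0.5533
After 'tails': P(biased) = 0.15·0.5533 / (0.15·0.5533 + 0.5·0.4467) ≈ 0.2709

0.2709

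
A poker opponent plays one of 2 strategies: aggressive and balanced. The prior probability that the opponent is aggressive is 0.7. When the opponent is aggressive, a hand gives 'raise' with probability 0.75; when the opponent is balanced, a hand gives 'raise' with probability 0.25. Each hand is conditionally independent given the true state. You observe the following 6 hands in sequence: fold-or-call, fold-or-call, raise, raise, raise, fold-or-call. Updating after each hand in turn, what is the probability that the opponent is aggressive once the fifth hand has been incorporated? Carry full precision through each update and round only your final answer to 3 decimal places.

After 'fold-or-call': P(aggressive) = 0.25·0.7000 / (0.25·0.7000 + 0.75·0.3000) ≈ 0.4375
After 'fold-or-call': P(aggressive) = 0.25·0.4375 / (0.25·0.4375 + 0.75·0.5625) ≈ 0.2059
After 'raise': P(aggressive) = 0.75·0.2059 / (0.75·0.2059 + 0.25·0.7941) ≈ 0.4375
After 'raise': P(aggressive) = 0.75·0.4375 / (0.75·0.4375 + 0.25·0.5625) ≈ 0.7000
After 'raise': P(aggressive) = 0.75·0.7000 / (0.75·0.7000 + 0.25·0.3000) ≈ 0.8750

0.875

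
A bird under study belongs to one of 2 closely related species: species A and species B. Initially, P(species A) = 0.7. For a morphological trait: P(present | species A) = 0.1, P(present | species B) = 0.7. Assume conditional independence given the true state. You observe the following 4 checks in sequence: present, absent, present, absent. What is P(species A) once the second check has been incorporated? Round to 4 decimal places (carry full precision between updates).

0.5000

After 'present': P(species A) = 0.1·0.7000 / (0.1·0.7000 + 0.7·0.3000) ≈ 0.2500
After 'absent': P(species A) = 0.9·0.2500 / (0.9·0.2500 + 0.3·0.7500) ≈ 0.5000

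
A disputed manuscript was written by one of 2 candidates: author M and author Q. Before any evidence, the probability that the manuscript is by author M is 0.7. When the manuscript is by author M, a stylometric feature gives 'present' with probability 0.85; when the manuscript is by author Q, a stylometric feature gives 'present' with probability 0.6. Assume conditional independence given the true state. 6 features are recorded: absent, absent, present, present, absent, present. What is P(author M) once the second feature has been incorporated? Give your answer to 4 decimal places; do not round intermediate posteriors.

0.2471

After 'absent': P(author M) = 0.15·0.7000 / (0.15·0.7000 + 0.4·0.3000) ≈ 0.4667
After 'absent': P(author M) = 0.15·0.4667 / (0.15·0.4667 + 0.4·0.5333) ≈ 0.2471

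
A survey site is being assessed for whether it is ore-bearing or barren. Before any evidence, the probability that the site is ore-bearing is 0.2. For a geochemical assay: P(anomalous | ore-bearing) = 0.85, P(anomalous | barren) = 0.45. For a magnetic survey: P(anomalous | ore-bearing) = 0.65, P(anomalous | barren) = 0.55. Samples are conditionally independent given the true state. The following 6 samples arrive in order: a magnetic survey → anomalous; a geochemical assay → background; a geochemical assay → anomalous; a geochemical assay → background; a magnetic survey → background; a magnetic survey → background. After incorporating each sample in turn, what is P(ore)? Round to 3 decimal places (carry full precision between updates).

0.024

Apply Bayes' rule sequentially, carrying P(ore) forward.
After a magnetic survey='anomalous': P(ore) = 0.65·0.2000 / (0.65·0.2000 + 0.55·0.8000) ≈ 0.2281
After a geochemical assay='background': P(ore) = 0.15·0.2281 / (0.15·0.2281 + 0.55·0.7719) ≈ 0.0746
After a geochemical assay='anomalous': P(ore) = 0.85·0.0746 / (0.85·0.0746 + 0.45·0.9254) ≈ 0.1321
After a geochemical assay='background': P(ore) = 0.15·0.1321 / (0.15·0.1321 + 0.55·0.8679) ≈ 0.0399
After a magnetic survey='background': P(ore) = 0.35·0.0399 / (0.35·0.0399 + 0.45·0.9601) ≈ 0.0313
After a magnetic survey='background': P(ore) = 0.35·0.0313 / (0.35·0.0313 + 0.45·0.9687) ≈ 0.0245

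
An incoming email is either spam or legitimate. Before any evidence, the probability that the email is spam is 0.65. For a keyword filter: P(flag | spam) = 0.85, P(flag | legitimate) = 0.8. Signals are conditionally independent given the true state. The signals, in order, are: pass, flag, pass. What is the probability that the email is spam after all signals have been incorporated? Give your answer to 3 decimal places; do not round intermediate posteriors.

After 'pass': P(spam) = 0.15·0.6500 / (0.15·0.6500 + 0.2·0.3500) ≈ 0.5821
After 'flag': P(spam) = 0.85·0.5821 / (0.85·0.5821 + 0.8·0.4179) ≈ 0.5968
After 'pass': P(spam) = 0.15·0.5968 / (0.15·0.5968 + 0.2·0.4032) ≈ 0.5261

0.526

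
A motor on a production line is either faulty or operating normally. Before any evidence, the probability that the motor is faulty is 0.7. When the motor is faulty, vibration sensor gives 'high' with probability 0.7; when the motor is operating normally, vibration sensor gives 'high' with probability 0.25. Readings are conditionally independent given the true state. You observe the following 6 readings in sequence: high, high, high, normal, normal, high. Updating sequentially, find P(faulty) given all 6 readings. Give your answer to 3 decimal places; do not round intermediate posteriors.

After 'high': P(faulty) = 0.7·0.7000 / (0.7·0.7000 + 0.25·0.3000) ≈ 0.8673
After 'high': P(faulty) = 0.7·0.8673 / (0.7·0.8673 + 0.25·0.1327) ≈ 0.9482
After 'high': P(faulty) = 0.7·0.9482 / (0.7·0.9482 + 0.25·0.0518) ≈ 0.9809
After 'normal': P(faulty) = 0.3·0.9809 / (0.3·0.9809 + 0.75·0.0191) ≈ 0.9535
After 'normal': P(faulty) = 0.3·0.9535 / (0.3·0.9535 + 0.75·0.0465) ≈ 0.8913
After 'high': P(faulty) = 0.7·0.8913 / (0.7·0.8913 + 0.25·0.1087) ≈ 0.9582

0.958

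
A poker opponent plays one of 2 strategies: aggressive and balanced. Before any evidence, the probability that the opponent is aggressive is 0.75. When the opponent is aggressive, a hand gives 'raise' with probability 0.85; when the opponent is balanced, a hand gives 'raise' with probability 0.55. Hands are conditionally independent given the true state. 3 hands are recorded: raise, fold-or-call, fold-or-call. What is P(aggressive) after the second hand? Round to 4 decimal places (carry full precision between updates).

0.6071

After 'raise': P(aggressive) = 0.85·0.7500 / (0.85·0.7500 + 0.55·0.2500) ≈ 0.8226
After 'fold-or-call': P(aggressive) = 0.15·0.8226 / (0.15·0.8226 + 0.45·0.1774) ≈ 0.6071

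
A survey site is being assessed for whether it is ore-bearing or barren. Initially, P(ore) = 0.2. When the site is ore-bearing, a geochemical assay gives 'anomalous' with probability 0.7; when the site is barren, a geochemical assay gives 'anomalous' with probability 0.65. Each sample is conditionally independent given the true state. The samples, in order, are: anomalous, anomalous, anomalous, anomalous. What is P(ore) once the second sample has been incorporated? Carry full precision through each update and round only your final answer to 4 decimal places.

0.2248

After 'anomalous': P(ore) = 0.7·0.2000 / (0.7·0.2000 + 0.65·0.8000) ≈ 0.2121
After 'anomalous': P(ore) = 0.7·0.2121 / (0.7·0.2121 + 0.65·0.7879) ≈ 0.2248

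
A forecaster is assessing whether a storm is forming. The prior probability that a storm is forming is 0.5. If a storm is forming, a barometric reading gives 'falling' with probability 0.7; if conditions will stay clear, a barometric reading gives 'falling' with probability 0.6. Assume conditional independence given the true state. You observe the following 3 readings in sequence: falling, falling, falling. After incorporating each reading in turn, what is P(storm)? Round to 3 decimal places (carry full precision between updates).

0.614

Each posterior becomes the prior for the next update.
After 'falling': P(storm) = 0.7·0.5000 / (0.7·0.5000 + 0.6·0.5000) ≈ 0.5385
After 'falling': P(storm) = 0.7·0.5385 / (0.7·0.5385 + 0.6·0.4615) ≈ 0.5765
After 'falling': P(storm) = 0.7·0.5765 / (0.7·0.5765 + 0.6·0.4235) ≈ 0.6136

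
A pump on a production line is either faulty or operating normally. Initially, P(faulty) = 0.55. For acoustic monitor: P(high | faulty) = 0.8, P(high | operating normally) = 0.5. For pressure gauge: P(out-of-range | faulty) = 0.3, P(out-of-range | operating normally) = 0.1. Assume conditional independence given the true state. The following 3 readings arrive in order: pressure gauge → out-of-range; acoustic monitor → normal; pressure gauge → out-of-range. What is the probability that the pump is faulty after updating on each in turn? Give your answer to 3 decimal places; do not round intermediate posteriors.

0.815

Each posterior becomes the prior for the next update.
After pressure gauge='out-of-range': P(faulty) = 0.3·0.5500 / (0.3·0.5500 + 0.1·0.4500) ≈ 0.7857
After acoustic monitor='normal': P(faulty) = 0.2·0.7857 / (0.2·0.7857 + 0.5·0.2143) ≈ 0.5946
After pressure gauge='out-of-range': P(faulty) = 0.3·0.5946 / (0.3·0.5946 + 0.1·0.4054) ≈ 0.8148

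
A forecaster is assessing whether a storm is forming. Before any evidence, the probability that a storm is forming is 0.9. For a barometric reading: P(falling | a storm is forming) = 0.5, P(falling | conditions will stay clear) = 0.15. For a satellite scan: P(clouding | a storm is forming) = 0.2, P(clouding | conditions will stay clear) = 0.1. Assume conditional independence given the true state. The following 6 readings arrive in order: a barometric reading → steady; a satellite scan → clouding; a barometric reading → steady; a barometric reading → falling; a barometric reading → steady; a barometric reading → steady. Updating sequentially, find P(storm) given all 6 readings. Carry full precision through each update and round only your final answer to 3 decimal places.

0.878

After a barometric reading='steady': P(storm) = 0.5·0.9000 / (0.5·0.9000 + 0.85·0.1000) ≈ 0.8411
After a satellite scan='clouding': P(storm) = 0.2·0.8411 / (0.2·0.8411 + 0.1·0.1589) ≈ 0.9137
After a barometric reading='steady': P(storm) = 0.5·0.9137 / (0.5·0.9137 + 0.85·0.0863) ≈ 0.8617
After a barometric reading='falling': P(storm) = 0.5·0.8617 / (0.5·0.8617 + 0.15·0.1383) ≈ 0.9540
After a barometric reading='steady': P(storm) = 0.5·0.9540 / (0.5·0.9540 + 0.85·0.0460) ≈ 0.9243
After a barometric reading='steady': P(storm) = 0.5·0.9243 / (0.5·0.9243 + 0.85·0.0757) ≈ 0.8778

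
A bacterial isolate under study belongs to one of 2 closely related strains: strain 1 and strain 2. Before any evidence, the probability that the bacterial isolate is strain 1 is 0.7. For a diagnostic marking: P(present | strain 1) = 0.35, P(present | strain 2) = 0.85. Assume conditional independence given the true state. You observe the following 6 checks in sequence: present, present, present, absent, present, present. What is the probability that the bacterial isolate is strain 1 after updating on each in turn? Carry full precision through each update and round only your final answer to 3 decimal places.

After 'present': P(strain 1) = 0.35·0.7000 / (0.35·0.7000 + 0.85·0.3000) ≈ 0.4900
After 'present': P(strain 1) = 0.35·0.4900 / (0.35·0.4900 + 0.85·0.5100) ≈ 0.2835
After 'present': P(strain 1) = 0.35·0.2835 / (0.35·0.2835 + 0.85·0.7165) ≈ 0.1401
After 'absent': P(strain 1) = 0.65·0.1401 / (0.65·0.1401 + 0.15·0.8599) ≈ 0.4138
After 'present': P(strain 1) = 0.35·0.4138 / (0.35·0.4138 + 0.85·0.5862) ≈ 0.2252
After 'present': P(strain 1) = 0.35·0.2252 / (0.35·0.2252 + 0.85·0.7748) ≈ 0.1069

0.107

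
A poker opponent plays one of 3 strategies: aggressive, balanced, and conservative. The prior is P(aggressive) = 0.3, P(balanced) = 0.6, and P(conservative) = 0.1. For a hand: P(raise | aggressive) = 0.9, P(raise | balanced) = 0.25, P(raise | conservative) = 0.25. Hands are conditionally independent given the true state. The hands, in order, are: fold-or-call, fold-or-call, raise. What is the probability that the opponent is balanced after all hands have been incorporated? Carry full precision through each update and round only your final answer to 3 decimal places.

0.834

After 'fold-or-call': normaliser = 0.1·0.3000 + 0.75·0.6000 + 0.75·0.1000; P(aggressive) ≈ 0.0541, P(balanced) ≈ 0.8108, P(conservative) ≈ 0.1351
After 'fold-or-call': normaliser = 0.1·0.0541 + 0.75·0.8108 + 0.75·0.1351; P(aggressive) ≈ 0.0076, P(balanced) ≈ 0.8507, P(conservative) ≈ 0.1418
After 'raise': normaliser = 0.9·0.0076 + 0.25·0.8507 + 0.25·0.1418; P(aggressive) ≈ 0.0267, P(balanced) ≈ 0.8343, P(conservative) ≈ 0.1390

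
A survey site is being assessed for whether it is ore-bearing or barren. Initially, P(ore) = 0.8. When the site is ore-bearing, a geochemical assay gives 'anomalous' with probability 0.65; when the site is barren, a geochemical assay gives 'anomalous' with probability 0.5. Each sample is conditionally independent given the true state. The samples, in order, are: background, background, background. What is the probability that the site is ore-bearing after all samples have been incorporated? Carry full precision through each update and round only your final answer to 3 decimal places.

After 'background': P(ore) = 0.35·0.8000 / (0.35·0.8000 + 0.5·0.2000) ≈ 0.7368
After 'background': P(ore) = 0.35·0.7368 / (0.35·0.7368 + 0.5·0.2632) ≈ 0.6622
After 'background': P(ore) = 0.35·0.6622 / (0.35·0.6622 + 0.5·0.3378) ≈ 0.5784

0.578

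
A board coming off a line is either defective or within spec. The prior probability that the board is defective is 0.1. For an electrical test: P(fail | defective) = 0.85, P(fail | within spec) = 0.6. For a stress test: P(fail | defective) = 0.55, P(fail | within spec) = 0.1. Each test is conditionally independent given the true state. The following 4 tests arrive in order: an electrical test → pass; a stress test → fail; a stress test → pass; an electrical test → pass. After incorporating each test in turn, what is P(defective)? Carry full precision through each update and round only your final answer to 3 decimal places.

After an electrical test='pass': P(defective) = 0.15·0.1000 / (0.15·0.1000 + 0.4·0.9000) ≈ 0.0400
After a stress test='fail': P(defective) = 0.55·0.0400 / (0.55·0.0400 + 0.1·0.9600) ≈ 0.1864
After a stress test='pass': P(defective) = 0.45·0.1864 / (0.45·0.1864 + 0.9·0.8136) ≈ 0.1028
After an electrical test='pass': P(defective) = 0.15·0.1028 / (0.15·0.1028 + 0.4·0.8972) ≈ 0.0412

0.041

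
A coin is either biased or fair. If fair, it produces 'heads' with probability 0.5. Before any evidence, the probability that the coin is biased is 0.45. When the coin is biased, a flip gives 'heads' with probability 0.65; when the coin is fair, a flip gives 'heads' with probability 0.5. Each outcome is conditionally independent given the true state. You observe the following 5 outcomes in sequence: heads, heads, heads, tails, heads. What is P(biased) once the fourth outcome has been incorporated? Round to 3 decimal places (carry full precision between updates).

After 'heads': P(biased) = 0.65·0.4500 / (0.65·0.4500 + 0.5·0.5500) ≈ 0.5154
After 'heads': P(biased) = 0.65·0.5154 / (0.65·0.5154 + 0.5·0.4846) ≈ 0.5803
After 'heads': P(biased) = 0.65·0.5803 / (0.65·0.5803 + 0.5·0.4197) ≈ 0.6425
After 'tails': P(biased) = 0.35·0.6425 / (0.35·0.6425 + 0.5·0.3575) ≈ 0.5572

0.557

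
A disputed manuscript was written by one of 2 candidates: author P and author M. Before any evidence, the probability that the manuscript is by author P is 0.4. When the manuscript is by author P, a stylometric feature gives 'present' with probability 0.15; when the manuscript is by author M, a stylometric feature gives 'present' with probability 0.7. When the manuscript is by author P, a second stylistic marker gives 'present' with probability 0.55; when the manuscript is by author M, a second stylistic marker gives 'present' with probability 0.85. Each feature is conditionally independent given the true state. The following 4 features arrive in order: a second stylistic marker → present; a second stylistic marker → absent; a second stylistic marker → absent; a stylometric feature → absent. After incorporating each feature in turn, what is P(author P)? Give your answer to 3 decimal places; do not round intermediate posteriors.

After a second stylistic marker='present': P(author P) = 0.55·0.4000 / (0.55·0.4000 + 0.85·0.6000) ≈ 0.3014
After a second stylistic marker='absent': P(author P) = 0.45·0.3014 / (0.45·0.3014 + 0.15·0.6986) ≈ 0.5641
After a second stylistic marker='absent': P(author P) = 0.45·0.5641 / (0.45·0.5641 + 0.15·0.4359) ≈ 0.7952
After a stylometric feature='absent': P(author P) = 0.85·0.7952 / (0.85·0.7952 + 0.3·0.2048) ≈ 0.9167

0.917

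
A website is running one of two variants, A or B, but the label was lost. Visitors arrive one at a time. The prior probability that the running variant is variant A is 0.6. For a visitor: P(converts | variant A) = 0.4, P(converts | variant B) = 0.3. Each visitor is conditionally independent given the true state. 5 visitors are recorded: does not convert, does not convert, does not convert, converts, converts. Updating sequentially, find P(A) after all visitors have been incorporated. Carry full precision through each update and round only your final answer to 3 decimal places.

After 'does not convert': P(A) = 0.6·0.6000 / (0.6·0.6000 + 0.7·0.4000) ≈ 0.5625
After 'does not convert': P(A) = 0.6·0.5625 / (0.6·0.5625 + 0.7·0.4375) ≈ 0.5243
After 'does not convert': P(A) = 0.6·0.5243 / (0.6·0.5243 + 0.7·0.4757) ≈ 0.4858
After 'converts': P(A) = 0.4·0.4858 / (0.4·0.4858 + 0.3·0.5142) ≈ 0.5574
After 'converts': P(A) = 0.4·0.5574 / (0.4·0.5574 + 0.3·0.4426) ≈ 0.6268

0.627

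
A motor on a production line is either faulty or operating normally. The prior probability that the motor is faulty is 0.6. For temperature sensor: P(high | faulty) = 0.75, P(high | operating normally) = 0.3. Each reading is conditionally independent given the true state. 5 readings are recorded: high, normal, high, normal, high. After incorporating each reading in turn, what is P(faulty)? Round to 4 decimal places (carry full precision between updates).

After 'high': P(faulty) = 0.75·0.6000 / (0.75·0.6000 + 0.3·0.4000) ≈ 0.7895
After 'normal': P(faulty) = 0.25·0.7895 / (0.25·0.7895 + 0.7·0.2105) ≈ 0.5725
After 'high': P(faulty) = 0.75·0.5725 / (0.75·0.5725 + 0.3·0.4275) ≈ 0.7700
After 'normal': P(faulty) = 0.25·0.7700 / (0.25·0.7700 + 0.7·0.2300) ≈ 0.5446
After 'high': P(faulty) = 0.75·0.5446 / (0.75·0.5446 + 0.3·0.4554) ≈ 0.7493

0.7493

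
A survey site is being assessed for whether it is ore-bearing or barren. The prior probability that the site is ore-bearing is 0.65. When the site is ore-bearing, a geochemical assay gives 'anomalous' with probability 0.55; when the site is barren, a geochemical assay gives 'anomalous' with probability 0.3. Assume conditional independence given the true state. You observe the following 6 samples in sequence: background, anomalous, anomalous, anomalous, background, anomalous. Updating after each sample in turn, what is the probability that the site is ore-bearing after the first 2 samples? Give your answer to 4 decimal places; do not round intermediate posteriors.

After 'background': P(ore) = 0.45·0.6500 / (0.45·0.6500 + 0.7·0.3500) ≈ 0.5442
After 'anomalous': P(ore) = 0.55·0.5442 / (0.55·0.5442 + 0.3·0.4558) ≈ 0.6864

0.6864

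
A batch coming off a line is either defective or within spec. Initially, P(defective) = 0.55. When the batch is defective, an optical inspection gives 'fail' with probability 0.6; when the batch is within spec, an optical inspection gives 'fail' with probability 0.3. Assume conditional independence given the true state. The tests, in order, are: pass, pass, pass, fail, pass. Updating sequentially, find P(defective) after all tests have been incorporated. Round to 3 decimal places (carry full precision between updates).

0.207

After 'pass': P(defective) = 0.4·0.5500 / (0.4·0.5500 + 0.7·0.4500) ≈ 0.4112
After 'pass': P(defective) = 0.4·0.4112 / (0.4·0.4112 + 0.7·0.5888) ≈ 0.2853
After 'pass': P(defective) = 0.4·0.2853 / (0.4·0.2853 + 0.7·0.7147) ≈ 0.1857
After 'fail': P(defective) = 0.6·0.1857 / (0.6·0.1857 + 0.3·0.8143) ≈ 0.3132
After 'pass': P(defective) = 0.4·0.3132 / (0.4·0.3132 + 0.7·0.6868) ≈ 0.2067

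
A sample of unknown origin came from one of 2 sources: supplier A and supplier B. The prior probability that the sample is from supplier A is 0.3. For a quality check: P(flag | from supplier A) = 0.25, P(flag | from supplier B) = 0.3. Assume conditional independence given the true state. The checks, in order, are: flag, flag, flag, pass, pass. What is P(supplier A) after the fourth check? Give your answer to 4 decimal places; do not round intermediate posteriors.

0.2099

Apply Bayes' rule sequentially, carrying P(supplier A) forward.
After 'flag': P(supplier A) = 0.25·0.3000 / (0.25·0.3000 + 0.3·0.7000) ≈ 0.2632
After 'flag': P(supplier A) = 0.25·0.2632 / (0.25·0.2632 + 0.3·0.7368) ≈ 0.2294
After 'flag': P(supplier A) = 0.25·0.2294 / (0.25·0.2294 + 0.3·0.7706) ≈ 0.1987
After 'pass': P(supplier A) = 0.75·0.1987 / (0.75·0.1987 + 0.7·0.8013) ≈ 0.2099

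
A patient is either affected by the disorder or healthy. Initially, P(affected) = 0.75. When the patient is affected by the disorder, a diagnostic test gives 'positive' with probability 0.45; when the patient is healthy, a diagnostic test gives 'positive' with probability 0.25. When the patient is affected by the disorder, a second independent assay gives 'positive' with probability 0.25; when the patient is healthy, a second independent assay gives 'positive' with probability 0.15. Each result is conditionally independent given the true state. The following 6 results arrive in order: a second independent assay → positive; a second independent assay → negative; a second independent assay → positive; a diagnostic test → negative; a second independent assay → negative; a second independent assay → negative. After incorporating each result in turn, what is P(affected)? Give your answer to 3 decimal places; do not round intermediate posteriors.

After a second independent assay='positive': P(affected) = 0.25·0.7500 / (0.25·0.7500 + 0.15·0.2500) ≈ 0.8333
After a second independent assay='negative': P(affected) = 0.75·0.8333 / (0.75·0.8333 + 0.85·0.1667) ≈ 0.8152
After a second independent assay='positive': P(affected) = 0.25·0.8152 / (0.25·0.8152 + 0.15·0.1848) ≈ 0.8803
After a diagnostic test='negative': P(affected) = 0.55·0.8803 / (0.55·0.8803 + 0.75·0.1197) ≈ 0.8436
After a second independent assay='negative': P(affected) = 0.75·0.8436 / (0.75·0.8436 + 0.85·0.1564) ≈ 0.8263
After a second independent assay='negative': P(affected) = 0.75·0.8263 / (0.75·0.8263 + 0.85·0.1737) ≈ 0.8076

0.808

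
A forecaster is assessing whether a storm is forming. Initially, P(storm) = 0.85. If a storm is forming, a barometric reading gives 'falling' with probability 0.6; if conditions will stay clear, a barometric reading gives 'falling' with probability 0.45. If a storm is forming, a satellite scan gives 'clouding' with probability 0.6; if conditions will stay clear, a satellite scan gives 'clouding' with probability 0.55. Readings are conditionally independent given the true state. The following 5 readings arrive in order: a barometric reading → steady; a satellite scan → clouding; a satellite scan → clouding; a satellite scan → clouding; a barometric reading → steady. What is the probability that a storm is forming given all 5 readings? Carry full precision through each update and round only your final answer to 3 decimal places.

0.796

After a barometric reading='steady': P(storm) = 0.4·0.8500 / (0.4·0.8500 + 0.55·0.1500) ≈ 0.8047
After a satellite scan='clouding': P(storm) = 0.6·0.8047 / (0.6·0.8047 + 0.55·0.1953) ≈ 0.8180
After a satellite scan='clouding': P(storm) = 0.6·0.8180 / (0.6·0.8180 + 0.55·0.1820) ≈ 0.8306
After a satellite scan='clouding': P(storm) = 0.6·0.8306 / (0.6·0.8306 + 0.55·0.1694) ≈ 0.8425
After a barometric reading='steady': P(storm) = 0.4·0.8425 / (0.4·0.8425 + 0.55·0.1575) ≈ 0.7956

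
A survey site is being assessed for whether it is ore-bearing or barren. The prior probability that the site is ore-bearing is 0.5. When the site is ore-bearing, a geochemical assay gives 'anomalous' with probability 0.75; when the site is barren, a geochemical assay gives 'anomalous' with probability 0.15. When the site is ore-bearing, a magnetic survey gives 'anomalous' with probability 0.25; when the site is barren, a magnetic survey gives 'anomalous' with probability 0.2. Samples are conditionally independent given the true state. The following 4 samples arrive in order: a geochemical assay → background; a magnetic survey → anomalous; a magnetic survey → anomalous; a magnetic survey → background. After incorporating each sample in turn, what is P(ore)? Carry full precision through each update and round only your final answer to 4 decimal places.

After a geochemical assay='background': P(ore) = 0.25·0.5000 / (0.25·0.5000 + 0.85·0.5000) ≈ 0.2273
After a magnetic survey='anomalous': P(ore) = 0.25·0.2273 / (0.25·0.2273 + 0.2·0.7727) ≈ 0.2688
After a magnetic survey='anomalous': P(ore) = 0.25·0.2688 / (0.25·0.2688 + 0.2·0.7312) ≈ 0.3149
After a magnetic survey='background': P(ore) = 0.75·0.3149 / (0.75·0.3149 + 0.8·0.6851) ≈ 0.3011

0.3011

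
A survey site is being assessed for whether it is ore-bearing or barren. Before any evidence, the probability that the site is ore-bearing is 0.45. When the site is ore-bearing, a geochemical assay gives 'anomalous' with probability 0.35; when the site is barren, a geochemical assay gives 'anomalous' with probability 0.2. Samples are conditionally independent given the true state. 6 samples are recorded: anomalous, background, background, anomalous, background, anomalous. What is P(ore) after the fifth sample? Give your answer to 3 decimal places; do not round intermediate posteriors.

0.573

After 'anomalous': P(ore) = 0.35·0.4500 / (0.35·0.4500 + 0.2·0.5500) ≈ 0.5888
After 'background': P(ore) = 0.65·0.5888 / (0.65·0.5888 + 0.8·0.4112) ≈ 0.5378
After 'background': P(ore) = 0.65·0.5378 / (0.65·0.5378 + 0.8·0.4622) ≈ 0.4859
After 'anomalous': P(ore) = 0.35·0.4859 / (0.35·0.4859 + 0.2·0.5141) ≈ 0.6232
After 'background': P(ore) = 0.65·0.6232 / (0.65·0.6232 + 0.8·0.3768) ≈ 0.5734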